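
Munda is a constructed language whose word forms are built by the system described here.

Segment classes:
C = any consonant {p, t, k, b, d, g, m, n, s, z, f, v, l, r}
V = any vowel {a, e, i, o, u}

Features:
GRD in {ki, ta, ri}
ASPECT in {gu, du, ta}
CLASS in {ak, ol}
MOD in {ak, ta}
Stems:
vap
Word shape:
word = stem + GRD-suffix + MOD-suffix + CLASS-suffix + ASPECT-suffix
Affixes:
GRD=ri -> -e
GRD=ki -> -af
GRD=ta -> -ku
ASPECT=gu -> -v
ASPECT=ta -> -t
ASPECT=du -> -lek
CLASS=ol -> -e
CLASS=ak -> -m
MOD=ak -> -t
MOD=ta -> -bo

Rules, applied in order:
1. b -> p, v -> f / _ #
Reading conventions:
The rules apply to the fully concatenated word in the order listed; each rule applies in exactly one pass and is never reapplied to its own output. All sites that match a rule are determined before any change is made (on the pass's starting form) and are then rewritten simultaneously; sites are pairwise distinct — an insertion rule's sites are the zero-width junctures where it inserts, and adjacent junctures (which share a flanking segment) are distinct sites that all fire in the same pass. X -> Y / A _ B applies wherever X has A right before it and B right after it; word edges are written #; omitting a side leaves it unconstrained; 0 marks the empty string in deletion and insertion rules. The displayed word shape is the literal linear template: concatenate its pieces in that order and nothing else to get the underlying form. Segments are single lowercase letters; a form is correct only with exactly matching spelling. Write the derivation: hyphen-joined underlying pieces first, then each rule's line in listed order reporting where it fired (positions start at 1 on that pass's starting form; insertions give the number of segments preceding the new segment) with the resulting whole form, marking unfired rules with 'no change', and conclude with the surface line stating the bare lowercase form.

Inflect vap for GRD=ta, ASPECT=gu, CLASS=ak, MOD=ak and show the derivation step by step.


underlying: vap-ku-t-m-v
1. b -> p, v -> f / _ #: fires at position(s) 8: vapkutmf
surface: vapkutmf


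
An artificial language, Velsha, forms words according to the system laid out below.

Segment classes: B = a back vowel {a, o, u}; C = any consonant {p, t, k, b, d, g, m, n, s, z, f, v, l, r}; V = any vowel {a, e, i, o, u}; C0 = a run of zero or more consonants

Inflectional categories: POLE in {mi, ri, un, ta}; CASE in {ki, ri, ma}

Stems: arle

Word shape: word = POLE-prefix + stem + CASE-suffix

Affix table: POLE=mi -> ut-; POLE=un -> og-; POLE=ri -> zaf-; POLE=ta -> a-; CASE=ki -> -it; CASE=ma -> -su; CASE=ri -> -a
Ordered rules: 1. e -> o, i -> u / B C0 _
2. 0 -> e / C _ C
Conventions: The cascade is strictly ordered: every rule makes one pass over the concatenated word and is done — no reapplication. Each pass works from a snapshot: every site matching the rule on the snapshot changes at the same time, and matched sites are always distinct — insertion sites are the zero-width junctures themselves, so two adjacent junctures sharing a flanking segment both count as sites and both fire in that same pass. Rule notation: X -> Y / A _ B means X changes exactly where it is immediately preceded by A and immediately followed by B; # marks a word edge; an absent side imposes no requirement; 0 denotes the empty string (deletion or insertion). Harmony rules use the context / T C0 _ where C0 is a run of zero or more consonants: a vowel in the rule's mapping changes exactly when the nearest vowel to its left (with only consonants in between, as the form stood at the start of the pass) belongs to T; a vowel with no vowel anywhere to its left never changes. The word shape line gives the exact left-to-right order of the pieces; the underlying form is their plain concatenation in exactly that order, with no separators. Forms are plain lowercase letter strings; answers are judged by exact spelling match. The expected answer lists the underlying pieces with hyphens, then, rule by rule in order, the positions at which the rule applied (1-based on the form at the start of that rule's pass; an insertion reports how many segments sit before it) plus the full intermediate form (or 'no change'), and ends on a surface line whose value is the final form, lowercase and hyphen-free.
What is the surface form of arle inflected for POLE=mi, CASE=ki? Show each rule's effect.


underlying: ut-arle-it
1. e -> o, i -> u / B C0 _: fires at position(s) 6: utarloit
2. 0 -> e / C _ C: inserts after position(s) 4: utareloit
surface: utareloit


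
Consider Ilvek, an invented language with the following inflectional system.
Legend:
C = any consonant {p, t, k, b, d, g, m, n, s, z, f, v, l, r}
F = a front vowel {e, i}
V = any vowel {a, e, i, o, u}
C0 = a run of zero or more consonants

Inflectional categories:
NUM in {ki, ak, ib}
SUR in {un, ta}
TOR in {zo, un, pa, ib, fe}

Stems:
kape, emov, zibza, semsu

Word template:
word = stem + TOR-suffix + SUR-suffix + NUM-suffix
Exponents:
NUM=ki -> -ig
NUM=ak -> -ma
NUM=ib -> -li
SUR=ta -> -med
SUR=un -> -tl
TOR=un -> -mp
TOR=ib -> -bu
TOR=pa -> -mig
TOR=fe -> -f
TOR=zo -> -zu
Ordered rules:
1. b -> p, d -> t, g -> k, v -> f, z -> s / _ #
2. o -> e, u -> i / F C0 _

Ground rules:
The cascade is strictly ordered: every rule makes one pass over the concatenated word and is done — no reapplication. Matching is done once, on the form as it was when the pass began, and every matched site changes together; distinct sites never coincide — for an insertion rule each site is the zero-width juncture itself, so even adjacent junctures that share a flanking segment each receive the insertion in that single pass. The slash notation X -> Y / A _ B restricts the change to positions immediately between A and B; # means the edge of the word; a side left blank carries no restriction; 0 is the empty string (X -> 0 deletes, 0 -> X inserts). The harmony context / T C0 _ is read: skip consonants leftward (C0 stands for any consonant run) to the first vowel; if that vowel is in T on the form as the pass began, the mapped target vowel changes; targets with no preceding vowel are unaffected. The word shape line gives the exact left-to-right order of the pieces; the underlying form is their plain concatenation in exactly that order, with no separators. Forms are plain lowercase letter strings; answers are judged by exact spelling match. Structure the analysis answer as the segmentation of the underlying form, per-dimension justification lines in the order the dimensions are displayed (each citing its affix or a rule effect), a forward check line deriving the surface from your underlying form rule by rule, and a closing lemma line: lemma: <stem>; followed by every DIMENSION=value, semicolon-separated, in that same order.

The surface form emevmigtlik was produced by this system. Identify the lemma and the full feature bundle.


underlying: emov-mig-tl-ig
NUM=ki - signalled by the affix -ig
SUR=un - signalled by the affix -tl
TOR=pa - signalled by the affix -mig
check: emovmigtlig -> emovmigtlik -> emevmigtlik
lemma: emov; NUM=ki; SUR=un; TOR=pa


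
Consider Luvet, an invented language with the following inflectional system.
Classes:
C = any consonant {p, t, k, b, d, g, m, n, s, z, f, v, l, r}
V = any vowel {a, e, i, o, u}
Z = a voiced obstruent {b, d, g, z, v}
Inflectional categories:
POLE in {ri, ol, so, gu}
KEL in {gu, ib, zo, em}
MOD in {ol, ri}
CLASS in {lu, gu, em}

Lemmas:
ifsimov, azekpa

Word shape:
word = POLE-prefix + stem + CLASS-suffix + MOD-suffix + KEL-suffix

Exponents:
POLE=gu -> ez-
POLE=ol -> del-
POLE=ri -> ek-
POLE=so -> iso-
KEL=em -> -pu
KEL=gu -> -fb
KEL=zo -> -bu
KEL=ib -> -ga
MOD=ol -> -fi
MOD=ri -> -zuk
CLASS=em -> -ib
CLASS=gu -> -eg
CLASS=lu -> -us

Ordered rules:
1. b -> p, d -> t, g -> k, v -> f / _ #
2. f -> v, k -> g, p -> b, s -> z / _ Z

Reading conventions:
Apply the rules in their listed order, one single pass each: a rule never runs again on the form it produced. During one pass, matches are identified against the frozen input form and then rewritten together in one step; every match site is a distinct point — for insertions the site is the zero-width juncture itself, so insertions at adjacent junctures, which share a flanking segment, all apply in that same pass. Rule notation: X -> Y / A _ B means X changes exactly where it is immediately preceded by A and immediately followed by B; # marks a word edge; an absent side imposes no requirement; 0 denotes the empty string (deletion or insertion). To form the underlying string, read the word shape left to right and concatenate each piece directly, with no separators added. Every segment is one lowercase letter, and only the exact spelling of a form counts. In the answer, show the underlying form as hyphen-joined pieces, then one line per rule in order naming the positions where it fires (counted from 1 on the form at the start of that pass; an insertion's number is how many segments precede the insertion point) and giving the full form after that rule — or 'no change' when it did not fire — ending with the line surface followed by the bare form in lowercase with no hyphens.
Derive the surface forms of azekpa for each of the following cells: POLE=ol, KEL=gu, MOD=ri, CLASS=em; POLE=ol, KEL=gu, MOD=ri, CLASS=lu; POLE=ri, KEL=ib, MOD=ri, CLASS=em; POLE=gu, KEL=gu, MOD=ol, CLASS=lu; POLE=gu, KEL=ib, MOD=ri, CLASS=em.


cell POLE=ol, KEL=gu, MOD=ri, CLASS=em:
underlying: del-azekpa-ib-zuk-fb
1. b -> p, d -> t, g -> k, v -> f / _ #: fires at position(s) 16: delazekpaibzukfp
2. f -> v, k -> g, p -> b, s -> z / _ Z: no change
surface: delazekpaibzukfp

cell POLE=ol, KEL=gu, MOD=ri, CLASS=lu:
underlying: del-azekpa-us-zuk-fb
1. b -> p, d -> t, g -> k, v -> f / _ #: fires at position(s) 16: delazekpauszukfp
2. f -> v, k -> g, p -> b, s -> z / _ Z: fires at position(s) 11: delazekpauzzukfp
surface: delazekpauzzukfp

cell POLE=ri, KEL=ib, MOD=ri, CLASS=em:
underlying: ek-azekpa-ib-zuk-ga
1. b -> p, d -> t, g -> k, v -> f / _ #: no change
2. f -> v, k -> g, p -> b, s -> z / _ Z: fires at position(s) 13: ekazekpaibzugga
surface: ekazekpaibzugga

cell POLE=gu, KEL=gu, MOD=ol, CLASS=lu:
underlying: ez-azekpa-us-fi-fb
1. b -> p, d -> t, g -> k, v -> f / _ #: fires at position(s) 14: ezazekpausfifp
2. f -> v, k -> g, p -> b, s -> z / _ Z: no change
surface: ezazekpausfifp

cell POLE=gu, KEL=ib, MOD=ri, CLASS=em:
underlying: ez-azekpa-ib-zuk-ga
1. b -> p, d -> t, g -> k, v -> f / _ #: no change
2. f -> v, k -> g, p -> b, s -> z / _ Z: fires at position(s) 13: ezazekpaibzugga
surface: ezazekpaibzugga


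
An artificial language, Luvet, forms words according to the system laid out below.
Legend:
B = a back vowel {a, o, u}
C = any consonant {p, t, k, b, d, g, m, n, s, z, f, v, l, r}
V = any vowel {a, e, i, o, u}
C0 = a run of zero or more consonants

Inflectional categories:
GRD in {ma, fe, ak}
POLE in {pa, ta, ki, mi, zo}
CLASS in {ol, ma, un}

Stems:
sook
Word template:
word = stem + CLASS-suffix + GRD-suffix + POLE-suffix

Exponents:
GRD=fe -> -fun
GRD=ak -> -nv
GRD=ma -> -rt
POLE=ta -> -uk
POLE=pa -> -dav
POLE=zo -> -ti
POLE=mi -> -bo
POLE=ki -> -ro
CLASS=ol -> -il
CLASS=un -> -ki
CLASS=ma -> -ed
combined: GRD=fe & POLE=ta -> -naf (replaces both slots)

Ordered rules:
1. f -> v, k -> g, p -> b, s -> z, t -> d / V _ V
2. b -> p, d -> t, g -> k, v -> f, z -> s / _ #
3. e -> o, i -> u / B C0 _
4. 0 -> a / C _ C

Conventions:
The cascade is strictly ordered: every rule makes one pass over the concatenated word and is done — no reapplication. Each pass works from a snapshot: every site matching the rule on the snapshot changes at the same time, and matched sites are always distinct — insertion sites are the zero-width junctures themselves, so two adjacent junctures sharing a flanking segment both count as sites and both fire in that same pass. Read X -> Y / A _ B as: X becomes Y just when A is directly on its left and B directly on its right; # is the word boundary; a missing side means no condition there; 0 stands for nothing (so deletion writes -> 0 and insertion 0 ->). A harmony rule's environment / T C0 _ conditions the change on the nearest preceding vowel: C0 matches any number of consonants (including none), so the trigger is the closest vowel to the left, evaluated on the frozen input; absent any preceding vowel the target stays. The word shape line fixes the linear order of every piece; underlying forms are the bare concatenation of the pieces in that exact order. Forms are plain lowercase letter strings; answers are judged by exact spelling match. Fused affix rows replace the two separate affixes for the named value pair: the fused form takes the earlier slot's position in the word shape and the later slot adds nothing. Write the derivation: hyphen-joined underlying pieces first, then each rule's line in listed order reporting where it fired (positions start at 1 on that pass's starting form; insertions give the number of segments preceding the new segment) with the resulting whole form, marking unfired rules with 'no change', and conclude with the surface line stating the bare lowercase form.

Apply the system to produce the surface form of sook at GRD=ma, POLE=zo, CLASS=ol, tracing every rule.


underlying: sook-il-rt-ti
1. f -> v, k -> g, p -> b, s -> z, t -> d / V _ V: fires at position(s) 4: soogilrtti
2. b -> p, d -> t, g -> k, v -> f, z -> s / _ #: no change
3. e -> o, i -> u / B C0 _: fires at position(s) 5: soogulrtti
4. 0 -> a / C _ C: inserts after position(s) 6, 7, 8: soogularatati
surface: soogularatati


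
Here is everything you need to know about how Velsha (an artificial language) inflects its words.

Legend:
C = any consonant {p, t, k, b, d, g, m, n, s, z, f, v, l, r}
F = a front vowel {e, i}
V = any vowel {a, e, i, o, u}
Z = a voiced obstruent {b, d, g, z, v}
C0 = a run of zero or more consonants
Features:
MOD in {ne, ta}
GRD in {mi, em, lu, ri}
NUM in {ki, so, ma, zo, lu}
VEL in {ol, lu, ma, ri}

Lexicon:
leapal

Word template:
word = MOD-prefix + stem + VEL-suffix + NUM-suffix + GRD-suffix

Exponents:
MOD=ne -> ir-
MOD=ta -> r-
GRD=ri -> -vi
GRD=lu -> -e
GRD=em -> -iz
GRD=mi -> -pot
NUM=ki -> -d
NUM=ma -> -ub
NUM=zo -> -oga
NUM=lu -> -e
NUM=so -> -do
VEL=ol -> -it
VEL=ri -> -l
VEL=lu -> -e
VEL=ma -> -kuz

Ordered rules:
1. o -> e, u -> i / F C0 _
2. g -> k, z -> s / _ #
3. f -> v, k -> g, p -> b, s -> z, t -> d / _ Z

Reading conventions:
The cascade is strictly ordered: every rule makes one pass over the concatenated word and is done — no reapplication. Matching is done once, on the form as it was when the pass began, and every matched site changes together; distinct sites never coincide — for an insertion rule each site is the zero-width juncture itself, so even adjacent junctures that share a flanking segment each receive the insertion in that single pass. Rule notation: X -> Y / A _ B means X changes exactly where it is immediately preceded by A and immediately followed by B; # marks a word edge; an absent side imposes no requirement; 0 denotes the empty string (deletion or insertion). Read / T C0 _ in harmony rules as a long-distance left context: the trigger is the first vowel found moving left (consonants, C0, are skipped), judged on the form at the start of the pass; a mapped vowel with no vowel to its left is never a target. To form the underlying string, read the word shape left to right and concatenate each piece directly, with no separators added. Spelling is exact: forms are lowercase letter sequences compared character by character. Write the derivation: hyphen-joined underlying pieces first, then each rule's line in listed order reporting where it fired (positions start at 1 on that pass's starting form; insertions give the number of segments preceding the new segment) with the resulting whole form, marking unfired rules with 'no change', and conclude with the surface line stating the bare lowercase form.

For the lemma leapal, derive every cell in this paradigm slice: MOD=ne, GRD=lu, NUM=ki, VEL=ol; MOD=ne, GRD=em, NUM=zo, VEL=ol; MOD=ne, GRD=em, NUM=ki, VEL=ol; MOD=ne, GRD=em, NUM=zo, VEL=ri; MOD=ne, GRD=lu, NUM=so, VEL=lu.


cell MOD=ne, GRD=lu, NUM=ki, VEL=ol:
underlying: ir-leapal-it-d-e
1. o -> e, u -> i / F C0 _: no change
2. g -> k, z -> s / _ #: no change
3. f -> v, k -> g, p -> b, s -> z, t -> d / _ Z: fires at position(s) 10: irleapalidde
surface: irleapalidde

cell MOD=ne, GRD=em, NUM=zo, VEL=ol:
underlying: ir-leapal-it-oga-iz
1. o -> e, u -> i / F C0 _: fires at position(s) 11: irleapalitegaiz
2. g -> k, z -> s / _ #: fires at position(s) 15: irleapalitegais
3. f -> v, k -> g, p -> b, s -> z, t -> d / _ Z: no change
surface: irleapalitegais

cell MOD=ne, GRD=em, NUM=ki, VEL=ol:
underlying: ir-leapal-it-d-iz
1. o -> e, u -> i / F C0 _: no change
2. g -> k, z -> s / _ #: fires at position(s) 13: irleapalitdis
3. f -> v, k -> g, p -> b, s -> z, t -> d / _ Z: fires at position(s) 10: irleapaliddis
surface: irleapaliddis

cell MOD=ne, GRD=em, NUM=zo, VEL=ri:
underlying: ir-leapal-l-oga-iz
1. o -> e, u -> i / F C0 _: no change
2. g -> k, z -> s / _ #: fires at position(s) 14: irleapallogais
3. f -> v, k -> g, p -> b, s -> z, t -> d / _ Z: no change
surface: irleapallogais

cell MOD=ne, GRD=lu, NUM=so, VEL=lu:
underlying: ir-leapal-e-do-e
1. o -> e, u -> i / F C0 _: fires at position(s) 11: irleapaledee
2. g -> k, z -> s / _ #: no change
3. f -> v, k -> g, p -> b, s -> z, t -> d / _ Z: no change
surface: irleapaledee


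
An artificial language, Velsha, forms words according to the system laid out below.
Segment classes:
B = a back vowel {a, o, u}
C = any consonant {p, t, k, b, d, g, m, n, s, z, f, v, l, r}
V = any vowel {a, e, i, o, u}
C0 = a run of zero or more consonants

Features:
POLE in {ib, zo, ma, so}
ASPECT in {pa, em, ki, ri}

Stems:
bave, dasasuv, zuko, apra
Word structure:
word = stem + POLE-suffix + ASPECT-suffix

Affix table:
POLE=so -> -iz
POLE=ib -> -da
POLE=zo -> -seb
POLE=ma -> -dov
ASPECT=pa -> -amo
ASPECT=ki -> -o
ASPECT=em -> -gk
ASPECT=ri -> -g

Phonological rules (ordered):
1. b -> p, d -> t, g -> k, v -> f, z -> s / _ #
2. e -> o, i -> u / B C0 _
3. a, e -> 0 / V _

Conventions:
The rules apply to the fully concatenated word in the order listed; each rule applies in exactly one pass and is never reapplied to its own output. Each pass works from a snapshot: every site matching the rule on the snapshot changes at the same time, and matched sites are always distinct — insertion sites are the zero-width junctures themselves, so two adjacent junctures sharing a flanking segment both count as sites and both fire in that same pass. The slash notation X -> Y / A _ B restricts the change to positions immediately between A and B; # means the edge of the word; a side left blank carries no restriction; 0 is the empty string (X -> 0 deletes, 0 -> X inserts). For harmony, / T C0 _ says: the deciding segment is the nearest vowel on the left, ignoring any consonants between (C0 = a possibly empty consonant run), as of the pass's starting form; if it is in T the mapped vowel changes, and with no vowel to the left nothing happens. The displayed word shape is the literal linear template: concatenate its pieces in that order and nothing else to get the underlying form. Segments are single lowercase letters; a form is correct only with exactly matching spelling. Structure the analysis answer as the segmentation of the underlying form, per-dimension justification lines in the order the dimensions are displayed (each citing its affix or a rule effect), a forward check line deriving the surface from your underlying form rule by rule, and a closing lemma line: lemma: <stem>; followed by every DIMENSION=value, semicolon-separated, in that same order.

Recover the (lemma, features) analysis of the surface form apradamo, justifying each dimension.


underlying: apra-da-amo
POLE=ib - signalled by the affix -da
ASPECT=pa - signalled by the affix -amo
check: apradaamo -> apradaamo -> apradaamo -> apradamo
lemma: apra; POLE=ib; ASPECT=pa


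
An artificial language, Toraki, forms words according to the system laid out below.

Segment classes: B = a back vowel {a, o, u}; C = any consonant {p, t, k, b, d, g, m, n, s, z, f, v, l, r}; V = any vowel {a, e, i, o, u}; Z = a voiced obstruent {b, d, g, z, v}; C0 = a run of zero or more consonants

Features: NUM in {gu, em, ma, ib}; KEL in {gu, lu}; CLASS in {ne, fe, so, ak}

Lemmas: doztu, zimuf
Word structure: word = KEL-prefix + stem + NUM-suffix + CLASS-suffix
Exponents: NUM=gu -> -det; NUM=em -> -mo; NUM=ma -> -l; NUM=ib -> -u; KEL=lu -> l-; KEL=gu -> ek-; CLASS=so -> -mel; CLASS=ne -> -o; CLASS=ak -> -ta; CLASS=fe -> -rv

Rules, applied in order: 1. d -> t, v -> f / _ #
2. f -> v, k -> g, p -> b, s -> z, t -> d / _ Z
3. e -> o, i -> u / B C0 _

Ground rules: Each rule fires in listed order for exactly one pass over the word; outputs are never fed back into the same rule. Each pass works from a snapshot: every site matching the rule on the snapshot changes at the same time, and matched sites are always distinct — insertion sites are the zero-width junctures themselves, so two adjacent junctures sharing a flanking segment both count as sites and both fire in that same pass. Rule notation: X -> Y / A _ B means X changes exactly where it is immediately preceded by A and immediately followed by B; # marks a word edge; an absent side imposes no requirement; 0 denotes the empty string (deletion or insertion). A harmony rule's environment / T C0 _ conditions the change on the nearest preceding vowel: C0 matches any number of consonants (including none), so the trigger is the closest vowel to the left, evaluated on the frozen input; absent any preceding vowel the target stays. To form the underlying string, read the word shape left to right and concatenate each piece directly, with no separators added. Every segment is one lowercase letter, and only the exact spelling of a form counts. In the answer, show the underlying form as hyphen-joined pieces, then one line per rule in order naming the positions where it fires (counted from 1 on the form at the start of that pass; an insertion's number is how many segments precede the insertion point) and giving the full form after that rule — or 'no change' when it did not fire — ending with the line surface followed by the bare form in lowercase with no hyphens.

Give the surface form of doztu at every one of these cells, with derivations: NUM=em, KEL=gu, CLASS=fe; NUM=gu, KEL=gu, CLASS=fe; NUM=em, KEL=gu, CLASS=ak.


cell NUM=em, KEL=gu, CLASS=fe:
underlying: ek-doztu-mo-rv
1. d -> t, v -> f / _ #: fires at position(s) 11: ekdoztumorf
2. f -> v, k -> g, p -> b, s -> z, t -> d / _ Z: fires at position(s) 2: egdoztumorf
3. e -> o, i -> u / B C0 _: no change
surface: egdoztumorf

cell NUM=gu, KEL=gu, CLASS=fe:
underlying: ek-doztu-det-rv
1. d -> t, v -> f / _ #: fires at position(s) 12: ekdoztudetrf
2. f -> v, k -> g, p -> b, s -> z, t -> d / _ Z: fires at position(s) 2: egdoztudetrf
3. e -> o, i -> u / B C0 _: fires at position(s) 9: egdoztudotrf
surface: egdoztudotrf

cell NUM=em, KEL=gu, CLASS=ak:
underlying: ek-doztu-mo-ta
1. d -> t, v -> f / _ #: no change
2. f -> v, k -> g, p -> b, s -> z, t -> d / _ Z: fires at position(s) 2: egdoztumota
3. e -> o, i -> u / B C0 _: no change
surface: egdoztumota


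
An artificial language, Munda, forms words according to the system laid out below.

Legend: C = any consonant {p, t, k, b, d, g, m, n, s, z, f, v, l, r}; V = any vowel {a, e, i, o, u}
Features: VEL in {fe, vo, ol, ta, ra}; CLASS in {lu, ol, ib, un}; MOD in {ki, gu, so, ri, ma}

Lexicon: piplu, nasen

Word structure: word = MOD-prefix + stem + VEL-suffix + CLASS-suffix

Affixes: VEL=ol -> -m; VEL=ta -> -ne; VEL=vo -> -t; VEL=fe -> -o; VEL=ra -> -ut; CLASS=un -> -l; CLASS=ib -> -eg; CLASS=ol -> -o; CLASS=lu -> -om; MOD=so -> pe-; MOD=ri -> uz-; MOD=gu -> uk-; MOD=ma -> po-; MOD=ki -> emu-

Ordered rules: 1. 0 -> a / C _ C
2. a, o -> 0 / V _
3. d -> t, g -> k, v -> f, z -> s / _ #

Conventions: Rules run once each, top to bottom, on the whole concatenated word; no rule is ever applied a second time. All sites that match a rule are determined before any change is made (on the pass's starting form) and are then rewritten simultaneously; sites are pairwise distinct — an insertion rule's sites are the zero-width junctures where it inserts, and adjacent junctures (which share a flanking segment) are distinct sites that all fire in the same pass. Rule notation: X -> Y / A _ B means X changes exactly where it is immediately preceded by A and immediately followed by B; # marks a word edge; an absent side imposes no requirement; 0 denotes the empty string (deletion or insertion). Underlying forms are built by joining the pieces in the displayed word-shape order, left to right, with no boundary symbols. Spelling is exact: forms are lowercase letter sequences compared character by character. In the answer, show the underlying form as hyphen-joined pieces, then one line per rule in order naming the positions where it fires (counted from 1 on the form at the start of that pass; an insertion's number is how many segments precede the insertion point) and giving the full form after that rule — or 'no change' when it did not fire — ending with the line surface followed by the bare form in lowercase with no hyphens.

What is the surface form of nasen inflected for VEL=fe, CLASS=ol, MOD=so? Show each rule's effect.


underlying: pe-nasen-o-o
1. 0 -> a / C _ C: no change
2. a, o -> 0 / V _: fires at position(s) 9: penaseno
3. d -> t, g -> k, v -> f, z -> s / _ #: no change
surface: penaseno


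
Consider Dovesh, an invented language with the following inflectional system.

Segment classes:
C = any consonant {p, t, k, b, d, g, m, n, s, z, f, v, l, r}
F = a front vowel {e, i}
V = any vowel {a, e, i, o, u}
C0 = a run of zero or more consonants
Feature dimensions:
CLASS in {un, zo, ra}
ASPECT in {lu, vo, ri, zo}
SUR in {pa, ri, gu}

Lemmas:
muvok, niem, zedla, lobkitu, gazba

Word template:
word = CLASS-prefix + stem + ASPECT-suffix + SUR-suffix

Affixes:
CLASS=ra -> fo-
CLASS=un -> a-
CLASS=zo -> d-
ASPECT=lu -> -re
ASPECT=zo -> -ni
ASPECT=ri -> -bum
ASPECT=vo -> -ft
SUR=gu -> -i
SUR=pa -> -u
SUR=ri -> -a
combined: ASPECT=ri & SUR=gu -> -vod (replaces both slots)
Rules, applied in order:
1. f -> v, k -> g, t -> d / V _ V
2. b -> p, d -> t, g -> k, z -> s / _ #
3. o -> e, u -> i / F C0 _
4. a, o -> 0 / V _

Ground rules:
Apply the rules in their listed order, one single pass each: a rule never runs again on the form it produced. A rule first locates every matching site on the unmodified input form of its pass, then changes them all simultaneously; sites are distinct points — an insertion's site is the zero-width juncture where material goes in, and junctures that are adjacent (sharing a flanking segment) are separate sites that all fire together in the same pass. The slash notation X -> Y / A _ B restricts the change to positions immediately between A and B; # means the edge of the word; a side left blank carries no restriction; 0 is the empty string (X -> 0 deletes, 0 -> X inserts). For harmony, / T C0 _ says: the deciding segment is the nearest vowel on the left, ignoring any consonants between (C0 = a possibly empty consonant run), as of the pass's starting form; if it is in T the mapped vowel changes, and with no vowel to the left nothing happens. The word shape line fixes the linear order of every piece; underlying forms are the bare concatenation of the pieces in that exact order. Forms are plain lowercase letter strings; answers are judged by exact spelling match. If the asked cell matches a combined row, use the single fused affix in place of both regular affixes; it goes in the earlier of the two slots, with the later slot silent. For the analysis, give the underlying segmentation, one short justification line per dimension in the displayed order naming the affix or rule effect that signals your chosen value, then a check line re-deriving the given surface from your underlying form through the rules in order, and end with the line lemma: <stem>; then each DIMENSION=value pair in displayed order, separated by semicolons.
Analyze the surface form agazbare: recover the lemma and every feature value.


underlying: a-gazba-re-a
CLASS=un - signalled by the affix a-
ASPECT=lu - signalled by the affix -re
SUR=ri - signalled by the affix -a
check: agazbarea -> agazbarea -> agazbarea -> agazbarea -> agazbare
lemma: gazba; CLASS=un; ASPECT=lu; SUR=ri


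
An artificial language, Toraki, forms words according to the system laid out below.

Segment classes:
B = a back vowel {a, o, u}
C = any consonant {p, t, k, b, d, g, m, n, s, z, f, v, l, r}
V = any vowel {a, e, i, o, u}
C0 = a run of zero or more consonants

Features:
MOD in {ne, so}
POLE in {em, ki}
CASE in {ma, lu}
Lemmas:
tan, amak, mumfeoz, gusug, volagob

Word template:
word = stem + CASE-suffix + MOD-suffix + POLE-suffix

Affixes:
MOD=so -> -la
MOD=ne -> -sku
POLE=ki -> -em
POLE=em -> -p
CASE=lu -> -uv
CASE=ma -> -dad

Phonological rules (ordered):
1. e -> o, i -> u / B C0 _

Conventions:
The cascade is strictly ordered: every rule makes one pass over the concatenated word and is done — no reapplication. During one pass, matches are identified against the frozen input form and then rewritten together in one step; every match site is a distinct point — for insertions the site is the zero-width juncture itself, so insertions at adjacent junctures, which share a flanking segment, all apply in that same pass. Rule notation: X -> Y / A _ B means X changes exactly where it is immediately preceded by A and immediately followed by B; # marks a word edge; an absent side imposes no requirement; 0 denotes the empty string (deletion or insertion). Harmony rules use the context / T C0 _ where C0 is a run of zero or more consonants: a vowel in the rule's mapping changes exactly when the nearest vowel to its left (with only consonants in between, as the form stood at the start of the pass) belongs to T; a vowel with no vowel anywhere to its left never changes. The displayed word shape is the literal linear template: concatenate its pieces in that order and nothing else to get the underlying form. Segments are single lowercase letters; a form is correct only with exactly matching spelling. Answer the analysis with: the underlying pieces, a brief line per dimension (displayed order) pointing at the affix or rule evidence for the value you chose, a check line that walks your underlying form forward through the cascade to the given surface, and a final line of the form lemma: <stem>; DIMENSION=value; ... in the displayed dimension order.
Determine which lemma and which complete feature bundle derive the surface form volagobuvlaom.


underlying: volagob-uv-la-em
MOD=so - signalled by the affix -la
POLE=ki - signalled by the affix -em
CASE=lu - signalled by the affix -uv
check: volagobuvlaem -> volagobuvlaom
lemma: volagob; MOD=so; POLE=ki; CASE=lu


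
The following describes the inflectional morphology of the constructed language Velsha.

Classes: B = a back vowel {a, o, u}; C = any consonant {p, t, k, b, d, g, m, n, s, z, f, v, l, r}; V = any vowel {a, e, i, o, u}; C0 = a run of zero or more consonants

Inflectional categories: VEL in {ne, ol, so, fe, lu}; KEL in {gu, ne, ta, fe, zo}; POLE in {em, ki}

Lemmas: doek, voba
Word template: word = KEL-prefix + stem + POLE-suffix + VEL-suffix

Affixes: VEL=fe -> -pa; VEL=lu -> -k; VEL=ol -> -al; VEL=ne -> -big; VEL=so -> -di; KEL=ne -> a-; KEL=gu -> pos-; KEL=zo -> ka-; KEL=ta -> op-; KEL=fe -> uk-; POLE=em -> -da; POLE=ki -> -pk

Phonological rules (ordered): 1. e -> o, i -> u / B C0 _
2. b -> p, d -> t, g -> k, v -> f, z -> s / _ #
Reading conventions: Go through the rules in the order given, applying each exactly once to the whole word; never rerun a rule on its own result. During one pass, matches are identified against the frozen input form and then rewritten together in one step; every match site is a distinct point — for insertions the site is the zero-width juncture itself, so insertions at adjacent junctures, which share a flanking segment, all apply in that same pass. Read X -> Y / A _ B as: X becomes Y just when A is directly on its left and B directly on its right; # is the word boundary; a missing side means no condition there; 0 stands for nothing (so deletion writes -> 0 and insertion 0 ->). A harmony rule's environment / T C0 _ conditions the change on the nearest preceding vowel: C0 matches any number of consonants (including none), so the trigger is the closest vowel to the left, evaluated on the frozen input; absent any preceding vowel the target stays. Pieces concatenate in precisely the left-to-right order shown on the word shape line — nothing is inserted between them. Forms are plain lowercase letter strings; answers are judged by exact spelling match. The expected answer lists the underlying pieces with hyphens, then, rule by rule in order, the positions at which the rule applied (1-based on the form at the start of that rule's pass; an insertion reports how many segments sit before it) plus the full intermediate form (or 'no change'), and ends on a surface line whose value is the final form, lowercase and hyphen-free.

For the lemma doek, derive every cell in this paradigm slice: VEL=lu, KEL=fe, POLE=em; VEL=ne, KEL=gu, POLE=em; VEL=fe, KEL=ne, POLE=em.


cell VEL=lu, KEL=fe, POLE=em:
underlying: uk-doek-da-k
1. e -> o, i -> u / B C0 _: fires at position(s) 5: ukdookdak
2. b -> p, d -> t, g -> k, v -> f, z -> s / _ #: no change
surface: ukdookdak

cell VEL=ne, KEL=gu, POLE=em:
underlying: pos-doek-da-big
1. e -> o, i -> u / B C0 _: fires at position(s) 6, 11: posdookdabug
2. b -> p, d -> t, g -> k, v -> f, z -> s / _ #: fires at position(s) 12: posdookdabuk
surface: posdookdabuk

cell VEL=fe, KEL=ne, POLE=em:
underlying: a-doek-da-pa
1. e -> o, i -> u / B C0 _: fires at position(s) 4: adookdapa
2. b -> p, d -> t, g -> k, v -> f, z -> s / _ #: no change
surface: adookdapa


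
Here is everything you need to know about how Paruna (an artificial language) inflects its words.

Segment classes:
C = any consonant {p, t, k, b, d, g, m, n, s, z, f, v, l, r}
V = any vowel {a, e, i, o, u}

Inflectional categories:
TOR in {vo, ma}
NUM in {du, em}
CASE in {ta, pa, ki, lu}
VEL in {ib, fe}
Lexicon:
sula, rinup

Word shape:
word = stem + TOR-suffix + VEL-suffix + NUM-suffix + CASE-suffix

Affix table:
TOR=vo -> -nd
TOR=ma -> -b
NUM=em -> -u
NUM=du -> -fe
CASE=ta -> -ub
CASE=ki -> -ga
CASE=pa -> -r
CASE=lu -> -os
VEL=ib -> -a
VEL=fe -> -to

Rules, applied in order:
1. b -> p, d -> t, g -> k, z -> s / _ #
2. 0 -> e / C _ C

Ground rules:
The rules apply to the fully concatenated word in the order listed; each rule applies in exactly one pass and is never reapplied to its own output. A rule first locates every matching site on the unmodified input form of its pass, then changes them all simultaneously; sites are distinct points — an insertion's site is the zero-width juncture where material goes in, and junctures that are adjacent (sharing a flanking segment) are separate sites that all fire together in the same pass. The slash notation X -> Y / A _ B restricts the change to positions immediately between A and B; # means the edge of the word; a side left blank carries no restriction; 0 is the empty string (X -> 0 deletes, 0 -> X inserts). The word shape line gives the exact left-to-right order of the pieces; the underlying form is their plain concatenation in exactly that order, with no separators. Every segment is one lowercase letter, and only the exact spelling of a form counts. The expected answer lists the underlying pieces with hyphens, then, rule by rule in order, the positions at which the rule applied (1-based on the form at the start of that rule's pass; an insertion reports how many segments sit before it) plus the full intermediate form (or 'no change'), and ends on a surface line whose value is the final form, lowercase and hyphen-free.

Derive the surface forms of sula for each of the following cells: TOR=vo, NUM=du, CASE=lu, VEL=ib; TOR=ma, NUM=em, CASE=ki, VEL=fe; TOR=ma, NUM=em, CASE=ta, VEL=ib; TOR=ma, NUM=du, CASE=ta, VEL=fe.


cell TOR=vo, NUM=du, CASE=lu, VEL=ib:
underlying: sula-nd-a-fe-os
1. b -> p, d -> t, g -> k, z -> s / _ #: no change
2. 0 -> e / C _ C: inserts after position(s) 5: sulanedafeos
surface: sulanedafeos

cell TOR=ma, NUM=em, CASE=ki, VEL=fe:
underlying: sula-b-to-u-ga
1. b -> p, d -> t, g -> k, z -> s / _ #: no change
2. 0 -> e / C _ C: inserts after position(s) 5: sulabetouga
surface: sulabetouga

cell TOR=ma, NUM=em, CASE=ta, VEL=ib:
underlying: sula-b-a-u-ub
1. b -> p, d -> t, g -> k, z -> s / _ #: fires at position(s) 9: sulabauup
2. 0 -> e / C _ C: no change
surface: sulabauup

cell TOR=ma, NUM=du, CASE=ta, VEL=fe:
underlying: sula-b-to-fe-ub
1. b -> p, d -> t, g -> k, z -> s / _ #: fires at position(s) 11: sulabtofeup
2. 0 -> e / C _ C: inserts after position(s) 5: sulabetofeup
surface: sulabetofeup


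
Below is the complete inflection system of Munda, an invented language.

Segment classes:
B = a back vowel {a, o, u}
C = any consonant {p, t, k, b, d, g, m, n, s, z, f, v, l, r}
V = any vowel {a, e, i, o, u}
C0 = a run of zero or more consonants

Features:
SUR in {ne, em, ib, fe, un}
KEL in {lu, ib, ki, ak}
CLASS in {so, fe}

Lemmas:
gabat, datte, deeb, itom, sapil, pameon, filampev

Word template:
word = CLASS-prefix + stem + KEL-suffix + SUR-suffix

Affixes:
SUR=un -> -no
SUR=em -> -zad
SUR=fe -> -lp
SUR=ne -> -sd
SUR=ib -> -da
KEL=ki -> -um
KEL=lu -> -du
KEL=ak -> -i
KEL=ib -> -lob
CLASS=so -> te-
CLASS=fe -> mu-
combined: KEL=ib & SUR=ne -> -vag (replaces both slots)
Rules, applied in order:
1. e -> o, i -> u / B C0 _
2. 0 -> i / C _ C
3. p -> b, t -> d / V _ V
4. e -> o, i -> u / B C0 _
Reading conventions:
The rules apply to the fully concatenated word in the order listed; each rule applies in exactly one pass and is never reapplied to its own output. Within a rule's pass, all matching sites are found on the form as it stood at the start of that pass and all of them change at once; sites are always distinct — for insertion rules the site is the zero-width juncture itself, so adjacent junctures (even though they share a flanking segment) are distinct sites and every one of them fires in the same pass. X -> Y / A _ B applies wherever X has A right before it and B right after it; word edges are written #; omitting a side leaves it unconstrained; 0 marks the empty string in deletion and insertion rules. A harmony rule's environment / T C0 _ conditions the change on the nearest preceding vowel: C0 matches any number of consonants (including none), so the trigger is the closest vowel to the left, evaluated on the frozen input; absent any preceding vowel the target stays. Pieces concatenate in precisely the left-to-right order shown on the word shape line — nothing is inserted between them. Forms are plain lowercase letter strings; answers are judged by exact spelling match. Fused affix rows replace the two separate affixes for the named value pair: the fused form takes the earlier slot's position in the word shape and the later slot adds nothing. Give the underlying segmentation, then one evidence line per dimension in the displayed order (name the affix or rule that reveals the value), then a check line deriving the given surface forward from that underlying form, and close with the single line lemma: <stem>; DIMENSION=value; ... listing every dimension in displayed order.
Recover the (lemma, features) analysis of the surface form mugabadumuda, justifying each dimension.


underlying: mu-gabat-um-da
SUR=ib - signalled by the affix -da
KEL=ki - signalled by the affix -um
CLASS=fe - signalled by the affix mu-
check: mugabatumda -> mugabatumda -> mugabatumida -> mugabadumida -> mugabadumuda
lemma: gabat; SUR=ib; KEL=ki; CLASS=fe


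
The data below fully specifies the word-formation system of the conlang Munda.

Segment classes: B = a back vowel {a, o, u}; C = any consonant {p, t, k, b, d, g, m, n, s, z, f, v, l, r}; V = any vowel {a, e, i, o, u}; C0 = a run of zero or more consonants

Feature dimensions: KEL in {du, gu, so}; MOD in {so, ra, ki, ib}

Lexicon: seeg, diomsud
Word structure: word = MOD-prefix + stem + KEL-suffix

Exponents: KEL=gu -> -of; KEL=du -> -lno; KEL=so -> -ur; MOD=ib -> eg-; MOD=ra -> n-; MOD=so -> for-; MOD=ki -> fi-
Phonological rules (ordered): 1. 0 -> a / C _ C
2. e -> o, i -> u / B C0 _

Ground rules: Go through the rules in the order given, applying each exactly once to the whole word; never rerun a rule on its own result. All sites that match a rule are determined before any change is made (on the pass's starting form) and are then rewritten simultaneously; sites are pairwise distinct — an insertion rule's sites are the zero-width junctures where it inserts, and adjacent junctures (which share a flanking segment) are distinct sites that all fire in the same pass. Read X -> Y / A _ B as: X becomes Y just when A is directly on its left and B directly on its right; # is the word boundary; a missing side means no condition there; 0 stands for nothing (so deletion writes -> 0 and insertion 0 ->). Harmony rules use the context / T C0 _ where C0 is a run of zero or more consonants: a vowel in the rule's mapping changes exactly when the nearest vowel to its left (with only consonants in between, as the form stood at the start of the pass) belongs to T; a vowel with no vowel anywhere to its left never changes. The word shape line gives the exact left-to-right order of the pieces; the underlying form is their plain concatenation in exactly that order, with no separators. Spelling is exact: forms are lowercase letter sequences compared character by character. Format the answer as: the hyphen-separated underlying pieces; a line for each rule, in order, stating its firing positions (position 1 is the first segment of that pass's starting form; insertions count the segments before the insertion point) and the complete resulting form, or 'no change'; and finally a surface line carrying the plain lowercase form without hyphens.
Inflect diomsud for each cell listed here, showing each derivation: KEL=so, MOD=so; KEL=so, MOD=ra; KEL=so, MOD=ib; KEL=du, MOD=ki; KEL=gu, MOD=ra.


cell KEL=so, MOD=so:
underlying: for-diomsud-ur
1. 0 -> a / C _ C: inserts after position(s) 3, 7: foradiomasudur
2. e -> o, i -> u / B C0 _: fires at position(s) 6: foraduomasudur
surface: foraduomasudur

cell KEL=so, MOD=ra:
underlying: n-diomsud-ur
1. 0 -> a / C _ C: inserts after position(s) 1, 5: nadiomasudur
2. e -> o, i -> u / B C0 _: fires at position(s) 4: naduomasudur
surface: naduomasudur

cell KEL=so, MOD=ib:
underlying: eg-diomsud-ur
1. 0 -> a / C _ C: inserts after position(s) 2, 6: egadiomasudur
2. e -> o, i -> u / B C0 _: fires at position(s) 5: egaduomasudur
surface: egaduomasudur

cell KEL=du, MOD=ki:
underlying: fi-diomsud-lno
1. 0 -> a / C _ C: inserts after position(s) 6, 9, 10: fidiomasudalano
2. e -> o, i -> u / B C0 _: no change
surface: fidiomasudalano

cell KEL=gu, MOD=ra:
underlying: n-diomsud-of
1. 0 -> a / C _ C: inserts after position(s) 1, 5: nadiomasudof
2. e -> o, i -> u / B C0 _: fires at position(s) 4: naduomasudof
surface: naduomasudof
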